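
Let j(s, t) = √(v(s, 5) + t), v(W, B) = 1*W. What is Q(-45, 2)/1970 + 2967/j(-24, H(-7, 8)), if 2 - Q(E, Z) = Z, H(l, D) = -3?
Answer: -989*I*√3/3 ≈ -571.0*I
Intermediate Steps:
v(W, B) = W
Q(E, Z) = 2 - Z
j(s, t) = √(s + t)
Q(-45, 2)/1970 + 2967/j(-24, H(-7, 8)) = (2 - 1*2)/1970 + 2967/(√(-24 - 3)) = (2 - 2)*(1/1970) + 2967/(√(-27)) = 0*(1/1970) + 2967/((3*I*√3)) = 0 + 2967*(-I*√3/9) = 0 - 989*I*√3/3 = -989*I*√3/3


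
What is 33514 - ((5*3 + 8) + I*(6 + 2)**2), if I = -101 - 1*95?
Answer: 46035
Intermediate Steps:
I = -196 (I = -101 - 95 = -196)
33514 - ((5*3 + 8) + I*(6 + 2)**2) = 33514 - ((5*3 + 8) - 196*(6 + 2)**2) = 33514 - ((15 + 8) - 196*8**2) = 33514 - (23 - 196*64) = 33514 - (23 - 12544) = 33514 - 1*(-12521) = 33514 + 12521 = 46035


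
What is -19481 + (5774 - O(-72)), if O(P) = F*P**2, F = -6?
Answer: 17397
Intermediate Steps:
O(P) = -6*P**2
-19481 + (5774 - O(-72)) = -19481 + (5774 - (-6)*(-72)**2) = -19481 + (5774 - (-6)*5184) = -19481 + (5774 - 1*(-31104)) = -19481 + (5774 + 31104) = -19481 + 36878 = 17397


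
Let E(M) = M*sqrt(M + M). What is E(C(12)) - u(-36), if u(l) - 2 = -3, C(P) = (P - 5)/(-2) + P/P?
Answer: 1 - 5*I*sqrt(5)/2 ≈ 1.0 - 5.5902*I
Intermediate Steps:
C(P) = 7/2 - P/2 (C(P) = (-5 + P)*(-1/2) + 1 = (5/2 - P/2) + 1 = 7/2 - P/2)
u(l) = -1 (u(l) = 2 - 3 = -1)
E(M) = sqrt(2)*M**(3/2) (E(M) = M*sqrt(2*M) = M*(sqrt(2)*sqrt(M)) = sqrt(2)*M**(3/2))
E(C(12)) - u(-36) = sqrt(2)*(7/2 - 1/2*12)**(3/2) - 1*(-1) = sqrt(2)*(7/2 - 6)**(3/2) + 1 = sqrt(2)*(-5/2)**(3/2) + 1 = sqrt(2)*(-5*I*sqrt(10)/4) + 1 = -5*I*sqrt(5)/2 + 1 = 1 - 5*I*sqrt(5)/2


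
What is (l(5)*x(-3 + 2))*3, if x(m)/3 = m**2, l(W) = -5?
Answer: -45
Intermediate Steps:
x(m) = 3*m**2
(l(5)*x(-3 + 2))*3 = -15*(-3 + 2)**2*3 = -15*(-1)**2*3 = -15*3 = -45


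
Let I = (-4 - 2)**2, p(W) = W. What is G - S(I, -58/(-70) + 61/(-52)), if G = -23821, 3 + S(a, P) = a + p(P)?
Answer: -43413653/1820 ≈ -23854.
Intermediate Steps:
I = 36 (I = (-6)**2 = 36)
S(a, P) = -3 + P + a (S(a, P) = -3 + (a + P) = -3 + (P + a) = -3 + P + a)
G - S(I, -58/(-70) + 61/(-52)) = -23821 - (-3 + (-58/(-70) + 61/(-52)) + 36) = -23821 - (-3 + (-58*(-1/70) + 61*(-1/52)) + 36) = -23821 - (-3 + (29/35 - 61/52) + 36) = -23821 - (-3 - 627/1820 + 36) = -23821 - 1*59433/1820 = -23821 - 59433/1820 = -43413653/1820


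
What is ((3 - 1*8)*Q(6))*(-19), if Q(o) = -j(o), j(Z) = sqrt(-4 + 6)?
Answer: -95*sqrt(2) ≈ -134.35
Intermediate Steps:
j(Z) = sqrt(2)
Q(o) = -sqrt(2)
((3 - 1*8)*Q(6))*(-19) = ((3 - 1*8)*(-sqrt(2)))*(-19) = ((3 - 8)*(-sqrt(2)))*(-19) = -(-5)*sqrt(2)*(-19) = (5*sqrt(2))*(-19) = -95*sqrt(2)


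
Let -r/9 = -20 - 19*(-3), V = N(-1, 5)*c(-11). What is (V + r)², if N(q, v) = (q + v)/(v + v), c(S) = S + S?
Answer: 2920681/25 ≈ 1.1683e+5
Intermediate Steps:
c(S) = 2*S
N(q, v) = (q + v)/(2*v) (N(q, v) = (q + v)/((2*v)) = (q + v)*(1/(2*v)) = (q + v)/(2*v))
V = -44/5 (V = ((½)*(-1 + 5)/5)*(2*(-11)) = ((½)*(⅕)*4)*(-22) = (⅖)*(-22) = -44/5 ≈ -8.8000)
r = -333 (r = -9*(-20 - 19*(-3)) = -9*(-20 - 1*(-57)) = -9*(-20 + 57) = -9*37 = -333)
(V + r)² = (-44/5 - 333)² = (-1709/5)² = 2920681/25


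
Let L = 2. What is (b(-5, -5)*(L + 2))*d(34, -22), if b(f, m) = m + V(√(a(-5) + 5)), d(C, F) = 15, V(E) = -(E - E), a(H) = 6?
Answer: -300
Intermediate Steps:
V(E) = 0 (V(E) = -1*0 = 0)
b(f, m) = m (b(f, m) = m + 0 = m)
(b(-5, -5)*(L + 2))*d(34, -22) = -5*(2 + 2)*15 = -5*4*15 = -20*15 = -300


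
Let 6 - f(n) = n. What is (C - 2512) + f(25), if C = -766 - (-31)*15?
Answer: -2832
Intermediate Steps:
f(n) = 6 - n
C = -301 (C = -766 - 1*(-465) = -766 + 465 = -301)
(C - 2512) + f(25) = (-301 - 2512) + (6 - 1*25) = -2813 + (6 - 25) = -2813 - 19 = -2832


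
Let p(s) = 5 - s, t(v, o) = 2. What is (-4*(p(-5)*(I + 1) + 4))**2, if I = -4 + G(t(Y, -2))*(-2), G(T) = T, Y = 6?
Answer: 69696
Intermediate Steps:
I = -8 (I = -4 + 2*(-2) = -4 - 4 = -8)
(-4*(p(-5)*(I + 1) + 4))**2 = (-4*((5 - 1*(-5))*(-8 + 1) + 4))**2 = (-4*((5 + 5)*(-7) + 4))**2 = (-4*(10*(-7) + 4))**2 = (-4*(-70 + 4))**2 = (-4*(-66))**2 = 264**2 = 69696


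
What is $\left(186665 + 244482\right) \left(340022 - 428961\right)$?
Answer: $-38345783033$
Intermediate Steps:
$\left(186665 + 244482\right) \left(340022 - 428961\right) = 431147 \left(-88939\right) = -38345783033$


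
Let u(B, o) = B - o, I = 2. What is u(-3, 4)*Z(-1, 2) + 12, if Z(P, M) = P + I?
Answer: 5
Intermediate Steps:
Z(P, M) = 2 + P (Z(P, M) = P + 2 = 2 + P)
u(-3, 4)*Z(-1, 2) + 12 = (-3 - 1*4)*(2 - 1) + 12 = (-3 - 4)*1 + 12 = -7*1 + 12 = -7 + 12 = 5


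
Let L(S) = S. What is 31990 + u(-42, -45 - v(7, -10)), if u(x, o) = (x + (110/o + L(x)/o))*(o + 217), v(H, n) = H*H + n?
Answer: 78889/3 ≈ 26296.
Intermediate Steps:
v(H, n) = n + H**2 (v(H, n) = H**2 + n = n + H**2)
u(x, o) = (217 + o)*(x + 110/o + x/o) (u(x, o) = (x + (110/o + x/o))*(o + 217) = (x + 110/o + x/o)*(217 + o) = (217 + o)*(x + 110/o + x/o))
31990 + u(-42, -45 - v(7, -10)) = 31990 + (23870 + 217*(-42) + (-45 - (-10 + 7**2))*(110 + 218*(-42) + (-45 - (-10 + 7**2))*(-42)))/(-45 - (-10 + 7**2)) = 31990 + (23870 - 9114 + (-45 - (-10 + 49))*(110 - 9156 + (-45 - (-10 + 49))*(-42)))/(-45 - (-10 + 49)) = 31990 + (23870 - 9114 + (-45 - 1*39)*(110 - 9156 + (-45 - 1*39)*(-42)))/(-45 - 1*39) = 31990 + (23870 - 9114 + (-45 - 39)*(110 - 9156 + (-45 - 39)*(-42)))/(-45 - 39) = 31990 + (23870 - 9114 - 84*(110 - 9156 - 84*(-42)))/(-84) = 31990 - (23870 - 9114 - 84*(110 - 9156 + 3528))/84 = 31990 - (23870 - 9114 - 84*(-5518))/84 = 31990 - (23870 - 9114 + 463512)/84 = 31990 - 1/84*478268 = 31990 - 17081/3 = 78889/3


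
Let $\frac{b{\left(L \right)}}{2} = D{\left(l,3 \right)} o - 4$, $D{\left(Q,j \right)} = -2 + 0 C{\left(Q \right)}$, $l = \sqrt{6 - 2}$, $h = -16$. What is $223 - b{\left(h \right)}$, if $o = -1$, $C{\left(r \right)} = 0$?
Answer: $227$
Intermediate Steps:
$l = 2$ ($l = \sqrt{4} = 2$)
$D{\left(Q,j \right)} = -2$ ($D{\left(Q,j \right)} = -2 + 0 \cdot 0 = -2 + 0 = -2$)
$b{\left(L \right)} = -4$ ($b{\left(L \right)} = 2 \left(\left(-2\right) \left(-1\right) - 4\right) = 2 \left(2 - 4\right) = 2 \left(-2\right) = -4$)
$223 - b{\left(h \right)} = 223 - -4 = 223 + 4 = 227$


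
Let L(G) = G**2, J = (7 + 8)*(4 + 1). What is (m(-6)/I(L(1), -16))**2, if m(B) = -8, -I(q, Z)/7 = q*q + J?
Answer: 4/17689 ≈ 0.00022613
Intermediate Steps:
J = 75 (J = 15*5 = 75)
I(q, Z) = -525 - 7*q**2 (I(q, Z) = -7*(q*q + 75) = -7*(q**2 + 75) = -7*(75 + q**2) = -525 - 7*q**2)
(m(-6)/I(L(1), -16))**2 = (-8/(-525 - 7*(1**2)**2))**2 = (-8/(-525 - 7*1**2))**2 = (-8/(-525 - 7*1))**2 = (-8/(-525 - 7))**2 = (-8/(-532))**2 = (-8*(-1/532))**2 = (2/133)**2 = 4/17689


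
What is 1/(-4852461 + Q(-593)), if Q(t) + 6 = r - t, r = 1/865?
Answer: -865/4196871009 ≈ -2.0611e-7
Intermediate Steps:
r = 1/865 ≈ 0.0011561
Q(t) = -5189/865 - t (Q(t) = -6 + (1/865 - t) = -5189/865 - t)
1/(-4852461 + Q(-593)) = 1/(-4852461 + (-5189/865 - 1*(-593))) = 1/(-4852461 + (-5189/865 + 593)) = 1/(-4852461 + 507756/865) = 1/(-4196871009/865) = -865/4196871009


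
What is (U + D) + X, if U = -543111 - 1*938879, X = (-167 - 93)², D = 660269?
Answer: -754121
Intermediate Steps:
X = 67600 (X = (-260)² = 67600)
U = -1481990 (U = -543111 - 938879 = -1481990)
(U + D) + X = (-1481990 + 660269) + 67600 = -821721 + 67600 = -754121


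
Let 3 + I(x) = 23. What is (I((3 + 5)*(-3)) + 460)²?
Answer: 230400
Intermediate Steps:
I(x) = 20 (I(x) = -3 + 23 = 20)
(I((3 + 5)*(-3)) + 460)² = (20 + 460)² = 480² = 230400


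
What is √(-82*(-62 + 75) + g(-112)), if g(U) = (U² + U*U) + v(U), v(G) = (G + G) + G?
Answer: √23686 ≈ 153.90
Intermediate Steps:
v(G) = 3*G (v(G) = 2*G + G = 3*G)
g(U) = 2*U² + 3*U (g(U) = (U² + U*U) + 3*U = (U² + U²) + 3*U = 2*U² + 3*U)
√(-82*(-62 + 75) + g(-112)) = √(-82*(-62 + 75) - 112*(3 + 2*(-112))) = √(-82*13 - 112*(3 - 224)) = √(-1066 - 112*(-221)) = √(-1066 + 24752) = √23686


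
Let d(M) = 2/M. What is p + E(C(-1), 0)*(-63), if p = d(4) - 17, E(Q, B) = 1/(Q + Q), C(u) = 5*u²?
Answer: -114/5 ≈ -22.800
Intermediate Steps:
E(Q, B) = 1/(2*Q)
p = -33/2 (p = 2/4 - 17 = 2*(¼) - 17 = ½ - 17 = -33/2 ≈ -16.500)
p + E(C(-1), 0)*(-63) = -33/2 + (1/(2*((5*(-1)²))))*(-63) = -33/2 + (1/(2*((5*1))))*(-63) = -33/2 + ((½)/5)*(-63) = -33/2 + ((½)*(⅕))*(-63) = -33/2 + (⅒)*(-63) = -33/2 - 63/10 = -114/5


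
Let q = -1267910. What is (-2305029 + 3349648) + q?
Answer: -223291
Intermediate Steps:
(-2305029 + 3349648) + q = (-2305029 + 3349648) - 1267910 = 1044619 - 1267910 = -223291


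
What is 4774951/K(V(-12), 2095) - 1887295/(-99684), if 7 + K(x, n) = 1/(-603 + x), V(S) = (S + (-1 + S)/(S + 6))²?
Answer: -8675559883602493/12722170500 ≈ -6.8192e+5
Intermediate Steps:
V(S) = (S + (-1 + S)/(6 + S))²
K(x, n) = -7 + 1/(-603 + x)
4774951/K(V(-12), 2095) - 1887295/(-99684) = 4774951/(((4222 - 7*(-1 + (-12)² + 7*(-12))²/(6 - 12)²)/(-603 + (-1 + (-12)² + 7*(-12))²/(6 - 12)²))) - 1887295/(-99684) = 4774951/(((4222 - 7*(-1 + 144 - 84)²/(-6)²)/(-603 + (-1 + 144 - 84)²/(-6)²))) - 1887295*(-1/99684) = 4774951/(((4222 - 7*59²/36)/(-603 + (1/36)*59²))) + 1887295/99684 = 4774951/(((4222 - 7*3481/36)/(-603 + (1/36)*3481))) + 1887295/99684 = 4774951/(((4222 - 7*3481/36)/(-603 + 3481/36))) + 1887295/99684 = 4774951/(((4222 - 24367/36)/(-18227/36))) + 1887295/99684 = 4774951/((-36/18227*127625/36)) + 1887295/99684 = 4774951/(-127625/18227) + 1887295/99684 = 4774951*(-18227/127625) + 1887295/99684 = -87033031877/127625 + 1887295/99684 = -8675559883602493/12722170500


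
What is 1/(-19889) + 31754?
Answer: 631555305/19889 ≈ 31754.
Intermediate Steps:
1/(-19889) + 31754 = -1/19889 + 31754 = 631555305/19889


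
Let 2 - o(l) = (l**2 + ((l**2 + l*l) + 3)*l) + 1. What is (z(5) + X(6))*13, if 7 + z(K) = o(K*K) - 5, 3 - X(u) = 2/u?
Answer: -1246375/3 ≈ -4.1546e+5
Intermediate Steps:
o(l) = 1 - l**2 - l*(3 + 2*l**2) (o(l) = 2 - ((l**2 + ((l**2 + l*l) + 3)*l) + 1) = 2 - ((l**2 + ((l**2 + l**2) + 3)*l) + 1) = 2 - ((l**2 + (2*l**2 + 3)*l) + 1) = 2 - ((l**2 + (3 + 2*l**2)*l) + 1) = 2 - ((l**2 + l*(3 + 2*l**2)) + 1) = 2 - (1 + l**2 + l*(3 + 2*l**2)) = 2 + (-1 - l**2 - l*(3 + 2*l**2)) = 1 - l**2 - l*(3 + 2*l**2))
X(u) = 3 - 2/u
z(K) = -11 - K**4 - 3*K**2 - 2*K**6 (z(K) = -7 + ((1 - (K*K)**2 - 3*K*K - 2*K**6) - 5) = -7 + ((1 - (K**2)**2 - 3*K**2 - 2*K**6) - 5) = -7 + ((1 - K**4 - 3*K**2 - 2*K**6) - 5) = -7 + (-4 - K**4 - 3*K**2 - 2*K**6) = -11 - K**4 - 3*K**2 - 2*K**6)
(z(5) + X(6))*13 = ((-11 - 1*5**4 - 3*5**2 - 2*5**6) + (3 - 2/6))*13 = ((-11 - 1*625 - 3*25 - 2*15625) + (3 - 2*1/6))*13 = ((-11 - 625 - 75 - 31250) + (3 - 1/3))*13 = (-31961 + 8/3)*13 = -95875/3*13 = -1246375/3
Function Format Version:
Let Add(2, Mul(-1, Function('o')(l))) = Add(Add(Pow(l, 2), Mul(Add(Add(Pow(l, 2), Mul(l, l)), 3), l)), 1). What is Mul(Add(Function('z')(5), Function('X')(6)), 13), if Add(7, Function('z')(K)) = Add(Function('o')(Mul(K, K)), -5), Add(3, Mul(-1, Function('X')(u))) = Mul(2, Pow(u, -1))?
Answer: Rational(-1246375, 3) ≈ -4.1546e+5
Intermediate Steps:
Function('o')(l) = Add(1, Mul(-1, Pow(l, 2)), Mul(-1, l, Add(3, Mul(2, Pow(l, 2))))) (Function('o')(l) = Add(2, Mul(-1, Add(Add(Pow(l, 2), Mul(Add(Add(Pow(l, 2), Mul(l, l)), 3), l)), 1))) = Add(2, Mul(-1, Add(Add(Pow(l, 2), Mul(Add(Add(Pow(l, 2), Pow(l, 2)), 3), l)), 1))) = Add(2, Mul(-1, Add(Add(Pow(l, 2), Mul(Add(Mul(2, Pow(l, 2)), 3), l)), 1))) = Add(2, Mul(-1, Add(Add(Pow(l, 2), Mul(Add(3, Mul(2, Pow(l, 2))), l)), 1))) = Add(2, Mul(-1, Add(Add(Pow(l, 2), Mul(l, Add(3, Mul(2, Pow(l, 2))))), 1))) = Add(2, Mul(-1, Add(1, Pow(l, 2), Mul(l, Add(3, Mul(2, Pow(l, 2))))))) = Add(2, Add(-1, Mul(-1, Pow(l, 2)), Mul(-1, l, Add(3, Mul(2, Pow(l, 2)))))) = Add(1, Mul(-1, Pow(l, 2)), Mul(-1, l, Add(3, Mul(2, Pow(l, 2))))))
Function('X')(u) = Add(3, Mul(-2, Pow(u, -1))) (Function('X')(u) = Add(3, Mul(-1, Mul(2, Pow(u, -1)))) = Add(3, Mul(-2, Pow(u, -1))))
Function('z')(K) = Add(-11, Mul(-1, Pow(K, 4)), Mul(-3, Pow(K, 2)), Mul(-2, Pow(K, 6))) (Function('z')(K) = Add(-7, Add(Add(1, Mul(-1, Pow(Mul(K, K), 2)), Mul(-3, Mul(K, K)), Mul(-2, Pow(Mul(K, K), 3))), -5)) = Add(-7, Add(Add(1, Mul(-1, Pow(Pow(K, 2), 2)), Mul(-3, Pow(K, 2)), Mul(-2, Pow(Pow(K, 2), 3))), -5)) = Add(-7, Add(Add(1, Mul(-1, Pow(K, 4)), Mul(-3, Pow(K, 2)), Mul(-2, Pow(K, 6))), -5)) = Add(-7, Add(-4, Mul(-1, Pow(K, 4)), Mul(-3, Pow(K, 2)), Mul(-2, Pow(K, 6)))) = Add(-11, Mul(-1, Pow(K, 4)), Mul(-3, Pow(K, 2)), Mul(-2, Pow(K, 6))))
Mul(Add(Function('z')(5), Function('X')(6)), 13) = Mul(Add(Add(-11, Mul(-1, Pow(5, 4)), Mul(-3, Pow(5, 2)), Mul(-2, Pow(5, 6))), Add(3, Mul(-2, Pow(6, -1)))), 13) = Mul(Add(Add(-11, Mul(-1, 625), Mul(-3, 25), Mul(-2, 15625)), Add(3, Mul(-2, Rational(1, 6)))), 13) = Mul(Add(Add(-11, -625, -75, -31250), Add(3, Rational(-1, 3))), 13) = Mul(Add(-31961, Rational(8, 3)), 13) = Mul(Rational(-95875, 3), 13) = Rational(-1246375, 3)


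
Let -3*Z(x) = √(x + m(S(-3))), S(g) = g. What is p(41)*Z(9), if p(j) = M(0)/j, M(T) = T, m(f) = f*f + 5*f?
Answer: 0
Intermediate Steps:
m(f) = f² + 5*f
p(j) = 0 (p(j) = 0/j = 0)
Z(x) = -√(-6 + x)/3 (Z(x) = -√(x - 3*(5 - 3))/3 = -√(x - 3*2)/3 = -√(x - 6)/3 = -√(-6 + x)/3)
p(41)*Z(9) = 0*(-√(-6 + 9)/3) = 0*(-√3/3) = 0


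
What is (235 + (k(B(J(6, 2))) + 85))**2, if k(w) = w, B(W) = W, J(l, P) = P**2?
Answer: 104976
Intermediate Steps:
(235 + (k(B(J(6, 2))) + 85))**2 = (235 + (2**2 + 85))**2 = (235 + (4 + 85))**2 = (235 + 89)**2 = 324**2 = 104976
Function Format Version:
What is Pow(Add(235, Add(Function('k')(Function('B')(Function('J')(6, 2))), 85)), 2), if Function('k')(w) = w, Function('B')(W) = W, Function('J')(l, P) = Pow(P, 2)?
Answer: 104976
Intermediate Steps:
Pow(Add(235, Add(Function('k')(Function('B')(Function('J')(6, 2))), 85)), 2) = Pow(Add(235, Add(Pow(2, 2), 85)), 2) = Pow(Add(235, Add(4, 85)), 2) = Pow(Add(235, 89), 2) = Pow(324, 2) = 104976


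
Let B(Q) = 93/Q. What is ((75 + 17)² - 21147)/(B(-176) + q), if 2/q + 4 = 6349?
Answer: 14163359760/589733 ≈ 24017.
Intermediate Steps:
q = 2/6345 (q = 2/(-4 + 6349) = 2/6345 ≈ 0.00031521)
((75 + 17)² - 21147)/(B(-176) + q) = ((75 + 17)² - 21147)/(93/(-176) + 2/6345) = (92² - 21147)/(93*(-1/176) + 2/6345) = (8464 - 21147)/(-93/176 + 2/6345) = -12683/(-589733/1116720) = -12683*(-1116720/589733) = 14163359760/589733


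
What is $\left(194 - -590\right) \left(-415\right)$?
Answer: $-325360$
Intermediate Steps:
$\left(194 - -590\right) \left(-415\right) = \left(194 + 590\right) \left(-415\right) = 784 \left(-415\right) = -325360$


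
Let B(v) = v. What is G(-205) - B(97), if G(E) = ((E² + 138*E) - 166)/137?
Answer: 280/137 ≈ 2.0438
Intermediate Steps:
G(E) = -166/137 + E²/137 + 138*E/137 (G(E) = (-166 + E² + 138*E)*(1/137) = -166/137 + E²/137 + 138*E/137)
G(-205) - B(97) = (-166/137 + (1/137)*(-205)² + (138/137)*(-205)) - 1*97 = (-166/137 + (1/137)*42025 - 28290/137) - 97 = (-166/137 + 42025/137 - 28290/137) - 97 = 13569/137 - 97 = 280/137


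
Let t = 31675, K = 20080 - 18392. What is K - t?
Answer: -29987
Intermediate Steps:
K = 1688
K - t = 1688 - 1*31675 = 1688 - 31675 = -29987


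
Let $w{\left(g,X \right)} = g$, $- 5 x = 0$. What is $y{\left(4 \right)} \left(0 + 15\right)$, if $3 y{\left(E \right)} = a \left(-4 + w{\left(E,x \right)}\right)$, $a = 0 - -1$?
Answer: $0$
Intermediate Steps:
$x = 0$ ($x = \left(- \frac{1}{5}\right) 0 = 0$)
$a = 1$ ($a = 0 + 1 = 1$)
$y{\left(E \right)} = - \frac{4}{3} + \frac{E}{3}$ ($y{\left(E \right)} = \frac{1 \left(-4 + E\right)}{3} = \frac{-4 + E}{3} = - \frac{4}{3} + \frac{E}{3}$)
$y{\left(4 \right)} \left(0 + 15\right) = \left(- \frac{4}{3} + \frac{1}{3} \cdot 4\right) \left(0 + 15\right) = \left(- \frac{4}{3} + \frac{4}{3}\right) 15 = 0 \cdot 15 = 0$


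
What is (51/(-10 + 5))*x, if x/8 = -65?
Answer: 5304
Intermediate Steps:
x = -520 (x = 8*(-65) = -520)
(51/(-10 + 5))*x = (51/(-10 + 5))*(-520) = (51/(-5))*(-520) = (51*(-1/5))*(-520) = -51/5*(-520) = 5304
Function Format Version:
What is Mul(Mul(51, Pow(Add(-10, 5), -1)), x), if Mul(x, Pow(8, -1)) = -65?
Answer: 5304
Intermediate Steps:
x = -520 (x = Mul(8, -65) = -520)
Mul(Mul(51, Pow(Add(-10, 5), -1)), x) = Mul(Mul(51, Pow(Add(-10, 5), -1)), -520) = Mul(Mul(51, Pow(-5, -1)), -520) = Mul(Mul(51, Rational(-1, 5)), -520) = Mul(Rational(-51, 5), -520) = 5304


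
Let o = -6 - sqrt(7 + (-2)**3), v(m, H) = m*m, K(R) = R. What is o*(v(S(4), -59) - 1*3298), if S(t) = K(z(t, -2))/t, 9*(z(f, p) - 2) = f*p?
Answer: 1068527/54 + 1068527*I/324 ≈ 19788.0 + 3297.9*I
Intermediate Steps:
z(f, p) = 2 + f*p/9 (z(f, p) = 2 + (f*p)/9 = 2 + f*p/9)
S(t) = (2 - 2*t/9)/t (S(t) = (2 + (1/9)*t*(-2))/t = (2 - 2*t/9)/t)
v(m, H) = m**2
o = -6 - I (o = -6 - sqrt(7 - 8) = -6 - sqrt(-1) = -6 - I ≈ -6.0 - 1.0*I)
o*(v(S(4), -59) - 1*3298) = (-6 - I)*((-2/9 + 2/4)**2 - 1*3298) = (-6 - I)*((-2/9 + 2*(1/4))**2 - 3298) = (-6 - I)*((-2/9 + 1/2)**2 - 3298) = (-6 - I)*((5/18)**2 - 3298) = (-6 - I)*(25/324 - 3298) = (-6 - I)*(-1068527/324) = 1068527/54 + 1068527*I/324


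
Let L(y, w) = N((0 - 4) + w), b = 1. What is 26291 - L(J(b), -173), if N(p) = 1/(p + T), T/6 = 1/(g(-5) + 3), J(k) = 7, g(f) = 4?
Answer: 32416810/1233 ≈ 26291.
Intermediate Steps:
T = 6/7 (T = 6/(4 + 3) = 6/7 ≈ 0.85714)
N(p) = 1/(6/7 + p) (N(p) = 1/(p + 6/7) = 1/(6/7 + p))
L(y, w) = 7/(-22 + 7*w) (L(y, w) = 7/(6 + 7*((0 - 4) + w)) = 7/(6 + 7*(-4 + w)) = 7/(6 + (-28 + 7*w)) = 7/(-22 + 7*w))
26291 - L(J(b), -173) = 26291 - 7/(-22 + 7*(-173)) = 26291 - 7/(-22 - 1211) = 26291 - 7/(-1233) = 26291 - 7*(-1)/1233 = 26291 - 1*(-7/1233) = 26291 + 7/1233 = 32416810/1233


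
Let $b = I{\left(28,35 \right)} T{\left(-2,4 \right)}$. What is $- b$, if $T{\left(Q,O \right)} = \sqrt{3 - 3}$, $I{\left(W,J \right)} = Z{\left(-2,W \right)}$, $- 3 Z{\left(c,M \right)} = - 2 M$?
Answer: $0$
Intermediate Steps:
$Z{\left(c,M \right)} = \frac{2 M}{3}$ ($Z{\left(c,M \right)} = - \frac{\left(-2\right) M}{3} = \frac{2 M}{3}$)
$I{\left(W,J \right)} = \frac{2 W}{3}$
$T{\left(Q,O \right)} = 0$ ($T{\left(Q,O \right)} = \sqrt{0} = 0$)
$b = 0$ ($b = \frac{2}{3} \cdot 28 \cdot 0 = \frac{56}{3} \cdot 0 = 0$)
$- b = \left(-1\right) 0 = 0$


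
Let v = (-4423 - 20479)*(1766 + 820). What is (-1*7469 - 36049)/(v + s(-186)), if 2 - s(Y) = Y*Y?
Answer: 21759/32215583 ≈ 0.00067542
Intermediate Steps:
v = -64396572 (v = -24902*2586 = -64396572)
s(Y) = 2 - Y² (s(Y) = 2 - Y*Y = 2 - Y²)
(-1*7469 - 36049)/(v + s(-186)) = (-1*7469 - 36049)/(-64396572 + (2 - 1*(-186)²)) = (-7469 - 36049)/(-64396572 + (2 - 1*34596)) = -43518/(-64396572 + (2 - 34596)) = -43518/(-64396572 - 34594) = -43518/(-64431166) = -43518*(-1/64431166) = 21759/32215583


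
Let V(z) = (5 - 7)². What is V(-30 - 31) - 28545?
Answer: -28541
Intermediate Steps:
V(z) = 4 (V(z) = (-2)² = 4)
V(-30 - 31) - 28545 = 4 - 28545 = -28541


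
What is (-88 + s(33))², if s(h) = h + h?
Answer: 484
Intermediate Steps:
s(h) = 2*h
(-88 + s(33))² = (-88 + 2*33)² = (-88 + 66)² = (-22)² = 484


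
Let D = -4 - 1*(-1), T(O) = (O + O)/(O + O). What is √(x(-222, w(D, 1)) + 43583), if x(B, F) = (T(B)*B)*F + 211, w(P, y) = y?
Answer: 2*√10893 ≈ 208.74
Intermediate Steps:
T(O) = 1 (T(O) = (2*O)/((2*O)) = (2*O)*(1/(2*O)) = 1)
D = -3 (D = -4 + 1 = -3)
x(B, F) = 211 + B*F (x(B, F) = (1*B)*F + 211 = B*F + 211 = 211 + B*F)
√(x(-222, w(D, 1)) + 43583) = √((211 - 222*1) + 43583) = √((211 - 222) + 43583) = √(-11 + 43583) = √43572 = 2*√10893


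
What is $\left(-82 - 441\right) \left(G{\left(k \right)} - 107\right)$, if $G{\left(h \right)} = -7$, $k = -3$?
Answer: $59622$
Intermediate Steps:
$\left(-82 - 441\right) \left(G{\left(k \right)} - 107\right) = \left(-82 - 441\right) \left(-7 - 107\right) = \left(-523\right) \left(-114\right) = 59622$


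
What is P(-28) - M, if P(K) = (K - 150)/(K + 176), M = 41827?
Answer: -3095287/74 ≈ -41828.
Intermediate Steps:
P(K) = (-150 + K)/(176 + K)
P(-28) - M = (-150 - 28)/(176 - 28) - 1*41827 = -178/148 - 41827 = (1/148)*(-178) - 41827 = -89/74 - 41827 = -3095287/74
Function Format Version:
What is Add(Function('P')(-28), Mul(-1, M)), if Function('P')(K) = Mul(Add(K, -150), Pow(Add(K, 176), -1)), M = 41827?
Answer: Rational(-3095287, 74) ≈ -41828.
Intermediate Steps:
Function('P')(K) = Mul(Pow(Add(176, K), -1), Add(-150, K)) (Function('P')(K) = Mul(Add(-150, K), Pow(Add(176, K), -1)) = Mul(Pow(Add(176, K), -1), Add(-150, K)))
Add(Function('P')(-28), Mul(-1, M)) = Add(Mul(Pow(Add(176, -28), -1), Add(-150, -28)), Mul(-1, 41827)) = Add(Mul(Pow(148, -1), -178), -41827) = Add(Mul(Rational(1, 148), -178), -41827) = Add(Rational(-89, 74), -41827) = Rational(-3095287, 74)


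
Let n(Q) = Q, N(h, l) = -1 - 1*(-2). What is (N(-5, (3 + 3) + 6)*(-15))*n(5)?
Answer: -75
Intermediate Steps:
N(h, l) = 1 (N(h, l) = -1 + 2 = 1)
(N(-5, (3 + 3) + 6)*(-15))*n(5) = (1*(-15))*5 = -15*5 = -75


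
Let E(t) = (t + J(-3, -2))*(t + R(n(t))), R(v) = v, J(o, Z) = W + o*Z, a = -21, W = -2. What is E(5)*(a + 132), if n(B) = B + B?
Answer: 14985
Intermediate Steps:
n(B) = 2*B
J(o, Z) = -2 + Z*o (J(o, Z) = -2 + o*Z = -2 + Z*o)
E(t) = 3*t*(4 + t) (E(t) = (t + (-2 - 2*(-3)))*(t + 2*t) = (t + (-2 + 6))*(3*t) = (t + 4)*(3*t) = (4 + t)*(3*t) = 3*t*(4 + t))
E(5)*(a + 132) = (3*5*(4 + 5))*(-21 + 132) = (3*5*9)*111 = 135*111 = 14985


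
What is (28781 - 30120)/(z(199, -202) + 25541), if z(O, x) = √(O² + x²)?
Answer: -34199399/652262276 + 1339*√80405/652262276 ≈ -0.051850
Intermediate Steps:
(28781 - 30120)/(z(199, -202) + 25541) = (28781 - 30120)/(√(199² + (-202)²) + 25541) = -1339/(√(39601 + 40804) + 25541) = -1339/(√80405 + 25541) = -1339/(25541 + √80405)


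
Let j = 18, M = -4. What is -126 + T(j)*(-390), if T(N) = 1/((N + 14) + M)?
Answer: -1959/14 ≈ -139.93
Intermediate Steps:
T(N) = 1/(10 + N) (T(N) = 1/((N + 14) - 4) = 1/((14 + N) - 4) = 1/(10 + N))
-126 + T(j)*(-390) = -126 - 390/(10 + 18) = -126 - 390/28 = -126 + (1/28)*(-390) = -126 - 195/14 = -1959/14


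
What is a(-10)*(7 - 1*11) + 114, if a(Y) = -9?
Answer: 150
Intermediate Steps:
a(-10)*(7 - 1*11) + 114 = -9*(7 - 1*11) + 114 = -9*(7 - 11) + 114 = -9*(-4) + 114 = 36 + 114 = 150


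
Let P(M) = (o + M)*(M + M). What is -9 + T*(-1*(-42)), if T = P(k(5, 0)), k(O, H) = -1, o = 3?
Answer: -177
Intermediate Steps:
P(M) = 2*M*(3 + M) (P(M) = (3 + M)*(M + M) = (3 + M)*(2*M) = 2*M*(3 + M))
T = -4 (T = 2*(-1)*(3 - 1) = 2*(-1)*2 = -4)
-9 + T*(-1*(-42)) = -9 - (-4)*(-42) = -9 - 4*42 = -9 - 168 = -177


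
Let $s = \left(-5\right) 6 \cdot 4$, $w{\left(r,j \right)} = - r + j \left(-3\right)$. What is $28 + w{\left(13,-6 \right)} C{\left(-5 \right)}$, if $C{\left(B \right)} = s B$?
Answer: $3028$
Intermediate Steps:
$w{\left(r,j \right)} = - r - 3 j$
$s = -120$ ($s = \left(-30\right) 4 = -120$)
$C{\left(B \right)} = - 120 B$
$28 + w{\left(13,-6 \right)} C{\left(-5 \right)} = 28 + \left(\left(-1\right) 13 - -18\right) \left(\left(-120\right) \left(-5\right)\right) = 28 + \left(-13 + 18\right) 600 = 28 + 5 \cdot 600 = 28 + 3000 = 3028$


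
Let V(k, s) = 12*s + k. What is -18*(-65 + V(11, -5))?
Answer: 2052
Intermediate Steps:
V(k, s) = k + 12*s
-18*(-65 + V(11, -5)) = -18*(-65 + (11 + 12*(-5))) = -18*(-65 + (11 - 60)) = -18*(-65 - 49) = -18*(-114) = 2052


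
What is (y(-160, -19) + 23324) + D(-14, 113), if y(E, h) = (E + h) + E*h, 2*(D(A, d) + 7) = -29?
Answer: 52327/2 ≈ 26164.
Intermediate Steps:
D(A, d) = -43/2 (D(A, d) = -7 + (½)*(-29) = -7 - 29/2 = -43/2)
y(E, h) = E + h + E*h
(y(-160, -19) + 23324) + D(-14, 113) = ((-160 - 19 - 160*(-19)) + 23324) - 43/2 = ((-160 - 19 + 3040) + 23324) - 43/2 = (2861 + 23324) - 43/2 = 26185 - 43/2 = 52327/2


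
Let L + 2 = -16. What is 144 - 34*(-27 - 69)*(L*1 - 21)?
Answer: -127152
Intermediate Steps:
L = -18 (L = -2 - 16 = -18)
144 - 34*(-27 - 69)*(L*1 - 21) = 144 - 34*(-27 - 69)*(-18*1 - 21) = 144 - (-3264)*(-18 - 21) = 144 - (-3264)*(-39) = 144 - 34*3744 = 144 - 127296 = -127152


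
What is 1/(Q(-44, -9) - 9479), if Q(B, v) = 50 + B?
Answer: -1/9473 ≈ -0.00010556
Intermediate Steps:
1/(Q(-44, -9) - 9479) = 1/((50 - 44) - 9479) = 1/(6 - 9479) = 1/(-9473) = -1/9473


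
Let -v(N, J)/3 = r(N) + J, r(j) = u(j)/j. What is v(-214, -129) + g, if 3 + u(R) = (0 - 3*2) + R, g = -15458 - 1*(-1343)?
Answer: -2938461/214 ≈ -13731.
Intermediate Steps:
g = -14115 (g = -15458 + 1343 = -14115)
u(R) = -9 + R (u(R) = -3 + ((0 - 3*2) + R) = -3 + ((0 - 6) + R) = -3 + (-6 + R) = -9 + R)
r(j) = (-9 + j)/j
v(N, J) = -3*J - 3*(-9 + N)/N (v(N, J) = -3*((-9 + N)/N + J) = -3*(J + (-9 + N)/N) = -3*J - 3*(-9 + N)/N)
v(-214, -129) + g = (-3 - 3*(-129) + 27/(-214)) - 14115 = (-3 + 387 + 27*(-1/214)) - 14115 = (-3 + 387 - 27/214) - 14115 = 82149/214 - 14115 = -2938461/214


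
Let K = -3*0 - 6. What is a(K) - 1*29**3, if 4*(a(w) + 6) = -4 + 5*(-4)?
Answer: -24401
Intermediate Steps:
K = -6 (K = 0 - 6 = -6)
a(w) = -12 (a(w) = -6 + (-4 + 5*(-4))/4 = -6 + (-4 - 20)/4 = -6 + (1/4)*(-24) = -6 - 6 = -12)
a(K) - 1*29**3 = -12 - 1*29**3 = -12 - 1*24389 = -12 - 24389 = -24401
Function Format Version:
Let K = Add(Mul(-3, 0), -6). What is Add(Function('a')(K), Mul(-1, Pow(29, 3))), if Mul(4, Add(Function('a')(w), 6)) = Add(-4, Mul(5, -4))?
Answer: -24401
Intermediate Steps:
K = -6 (K = Add(0, -6) = -6)
Function('a')(w) = -12 (Function('a')(w) = Add(-6, Mul(Rational(1, 4), Add(-4, Mul(5, -4)))) = Add(-6, Mul(Rational(1, 4), Add(-4, -20))) = Add(-6, Mul(Rational(1, 4), -24)) = Add(-6, -6) = -12)
Add(Function('a')(K), Mul(-1, Pow(29, 3))) = Add(-12, Mul(-1, Pow(29, 3))) = Add(-12, Mul(-1, 24389)) = Add(-12, -24389) = -24401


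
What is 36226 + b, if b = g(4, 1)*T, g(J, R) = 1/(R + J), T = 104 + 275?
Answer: 181509/5 ≈ 36302.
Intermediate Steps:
T = 379
g(J, R) = 1/(J + R)
b = 379/5 (b = 379/(4 + 1) = 379/5 ≈ 75.800)
36226 + b = 36226 + 379/5 = 181509/5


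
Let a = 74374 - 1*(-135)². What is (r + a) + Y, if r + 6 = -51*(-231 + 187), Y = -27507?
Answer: 30880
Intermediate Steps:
a = 56149 (a = 74374 - 1*18225 = 74374 - 18225 = 56149)
r = 2238 (r = -6 - 51*(-231 + 187) = -6 - 51*(-44) = -6 + 2244 = 2238)
(r + a) + Y = (2238 + 56149) - 27507 = 58387 - 27507 = 30880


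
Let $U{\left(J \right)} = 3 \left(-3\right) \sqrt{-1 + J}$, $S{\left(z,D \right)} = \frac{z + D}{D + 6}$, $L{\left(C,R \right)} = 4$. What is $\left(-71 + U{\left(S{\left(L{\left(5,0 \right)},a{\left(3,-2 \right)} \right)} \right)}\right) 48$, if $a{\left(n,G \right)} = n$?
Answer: $-3408 - 144 i \sqrt{2} \approx -3408.0 - 203.65 i$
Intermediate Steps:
$S{\left(z,D \right)} = \frac{D + z}{6 + D}$
$U{\left(J \right)} = - 9 \sqrt{-1 + J}$
$\left(-71 + U{\left(S{\left(L{\left(5,0 \right)},a{\left(3,-2 \right)} \right)} \right)}\right) 48 = \left(-71 - 9 \sqrt{-1 + \frac{3 + 4}{6 + 3}}\right) 48 = \left(-71 - 9 \sqrt{-1 + \frac{1}{9} \cdot 7}\right) 48 = \left(-71 - 9 \sqrt{-1 + \frac{7}{9}}\right) 48 = \left(-71 - 9 \sqrt{- \frac{2}{9}}\right) 48 = \left(-71 - 9 \frac{i \sqrt{2}}{3}\right) 48 = \left(-71 - 3 i \sqrt{2}\right) 48 = -3408 - 144 i \sqrt{2}$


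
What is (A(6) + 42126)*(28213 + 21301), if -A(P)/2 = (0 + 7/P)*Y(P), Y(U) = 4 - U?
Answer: 6258173488/3 ≈ 2.0861e+9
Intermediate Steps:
A(P) = -14*(4 - P)/P (A(P) = -2*(0 + 7/P)*(4 - P) = -2*7/P*(4 - P) = -14*(4 - P)/P)
(A(6) + 42126)*(28213 + 21301) = ((14 - 56/6) + 42126)*(28213 + 21301) = ((14 - 56*1/6) + 42126)*49514 = ((14 - 28/3) + 42126)*49514 = (14/3 + 42126)*49514 = (126392/3)*49514 = 6258173488/3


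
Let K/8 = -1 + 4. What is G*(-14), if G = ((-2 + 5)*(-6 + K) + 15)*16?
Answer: -15456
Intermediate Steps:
K = 24 (K = 8*(-1 + 4) = 8*3 = 24)
G = 1104 (G = ((-2 + 5)*(-6 + 24) + 15)*16 = (3*18 + 15)*16 = (54 + 15)*16 = 69*16 = 1104)
G*(-14) = 1104*(-14) = -15456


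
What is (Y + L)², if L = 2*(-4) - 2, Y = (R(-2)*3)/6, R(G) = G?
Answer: 121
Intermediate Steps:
Y = -1 (Y = -2*3/6 = -6*⅙ = -1)
L = -10 (L = -8 - 2 = -10)
(Y + L)² = (-1 - 10)² = (-11)² = 121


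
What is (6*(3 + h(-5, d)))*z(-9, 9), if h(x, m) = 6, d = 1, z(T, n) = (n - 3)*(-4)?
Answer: -1296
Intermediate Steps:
z(T, n) = 12 - 4*n (z(T, n) = (-3 + n)*(-4) = 12 - 4*n)
(6*(3 + h(-5, d)))*z(-9, 9) = (6*(3 + 6))*(12 - 4*9) = (6*9)*(12 - 36) = 54*(-24) = -1296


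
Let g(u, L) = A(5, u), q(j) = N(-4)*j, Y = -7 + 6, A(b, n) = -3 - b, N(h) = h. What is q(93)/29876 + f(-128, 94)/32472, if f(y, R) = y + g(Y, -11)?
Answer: -45860/2756061 ≈ -0.016640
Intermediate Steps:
Y = -1
q(j) = -4*j
g(u, L) = -8 (g(u, L) = -3 - 1*5 = -3 - 5 = -8)
f(y, R) = -8 + y (f(y, R) = y - 8 = -8 + y)
q(93)/29876 + f(-128, 94)/32472 = -4*93/29876 + (-8 - 128)/32472 = -372*1/29876 - 136*1/32472 = -93/7469 - 17/4059 = -45860/2756061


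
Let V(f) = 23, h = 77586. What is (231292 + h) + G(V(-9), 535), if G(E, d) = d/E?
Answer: 7104729/23 ≈ 3.0890e+5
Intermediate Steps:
(231292 + h) + G(V(-9), 535) = (231292 + 77586) + 535/23 = 308878 + 535*(1/23) = 308878 + 535/23 = 7104729/23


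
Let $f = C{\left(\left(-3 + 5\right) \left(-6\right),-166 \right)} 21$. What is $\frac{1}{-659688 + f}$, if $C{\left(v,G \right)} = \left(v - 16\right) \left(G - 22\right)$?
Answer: $- \frac{1}{549144} \approx -1.821 \cdot 10^{-6}$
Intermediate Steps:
$C{\left(v,G \right)} = \left(-22 + G\right) \left(-16 + v\right)$ ($C{\left(v,G \right)} = \left(-16 + v\right) \left(-22 + G\right) = \left(-22 + G\right) \left(-16 + v\right)$)
$f = 110544$ ($f = \left(352 - 22 \left(-3 + 5\right) \left(-6\right) - -2656 - 166 \left(-3 + 5\right) \left(-6\right)\right) 21 = \left(352 - 22 \cdot 2 \left(-6\right) + 2656 - 166 \cdot 2 \left(-6\right)\right) 21 = \left(352 - -264 + 2656 - -1992\right) 21 = \left(352 + 264 + 2656 + 1992\right) 21 = 5264 \cdot 21 = 110544$)
$\frac{1}{-659688 + f} = \frac{1}{-659688 + 110544} = \frac{1}{-549144} = - \frac{1}{549144}$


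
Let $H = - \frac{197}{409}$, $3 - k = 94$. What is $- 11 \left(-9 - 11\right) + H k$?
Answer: $\frac{107907}{409} \approx 263.83$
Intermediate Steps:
$k = -91$ ($k = 3 - 94 = -91$)
$H = - \frac{197}{409}$ ($H = \left(-197\right) \frac{1}{409} = - \frac{197}{409} \approx -0.48166$)
$- 11 \left(-9 - 11\right) + H k = - 11 \left(-9 - 11\right) - - \frac{17927}{409} = \left(-11\right) \left(-20\right) + \frac{17927}{409} = 220 + \frac{17927}{409} = \frac{107907}{409}$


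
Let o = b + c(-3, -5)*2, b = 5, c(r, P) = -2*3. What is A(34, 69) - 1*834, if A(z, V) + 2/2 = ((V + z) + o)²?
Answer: 8381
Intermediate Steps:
c(r, P) = -6
o = -7 (o = 5 - 6*2 = 5 - 12 = -7)
A(z, V) = -1 + (-7 + V + z)² (A(z, V) = -1 + ((V + z) - 7)² = -1 + (-7 + V + z)²)
A(34, 69) - 1*834 = (-1 + (-7 + 69 + 34)²) - 1*834 = (-1 + 96²) - 834 = (-1 + 9216) - 834 = 9215 - 834 = 8381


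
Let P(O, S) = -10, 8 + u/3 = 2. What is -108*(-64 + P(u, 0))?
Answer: 7992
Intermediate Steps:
u = -18 (u = -24 + 3*2 = -24 + 6 = -18)
-108*(-64 + P(u, 0)) = -108*(-64 - 10) = -108*(-74) = 7992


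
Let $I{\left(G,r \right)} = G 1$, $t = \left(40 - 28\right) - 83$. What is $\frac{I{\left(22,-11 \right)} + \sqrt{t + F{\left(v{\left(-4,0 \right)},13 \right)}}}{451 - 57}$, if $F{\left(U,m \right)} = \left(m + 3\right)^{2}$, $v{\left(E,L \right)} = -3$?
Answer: $\frac{11}{197} + \frac{\sqrt{185}}{394} \approx 0.090359$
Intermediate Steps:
$t = -71$ ($t = 12 - 83 = -71$)
$F{\left(U,m \right)} = \left(3 + m\right)^{2}$
$I{\left(G,r \right)} = G$
$\frac{I{\left(22,-11 \right)} + \sqrt{t + F{\left(v{\left(-4,0 \right)},13 \right)}}}{451 - 57} = \frac{22 + \sqrt{-71 + \left(3 + 13\right)^{2}}}{451 - 57} = \frac{22 + \sqrt{-71 + 16^{2}}}{394} = \left(22 + \sqrt{-71 + 256}\right) \frac{1}{394} = \left(22 + \sqrt{185}\right) \frac{1}{394} = \frac{11}{197} + \frac{\sqrt{185}}{394}$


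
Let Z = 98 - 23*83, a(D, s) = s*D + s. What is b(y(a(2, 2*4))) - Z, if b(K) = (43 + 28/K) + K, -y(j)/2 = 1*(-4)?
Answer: 3731/2 ≈ 1865.5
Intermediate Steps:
a(D, s) = s + D*s (a(D, s) = D*s + s = s + D*s)
y(j) = 8 (y(j) = -2*(-4) = 8)
Z = -1811 (Z = 98 - 1909 = -1811)
b(K) = 43 + K + 28/K
b(y(a(2, 2*4))) - Z = (43 + 8 + 28/8) - 1*(-1811) = (43 + 8 + 28*(⅛)) + 1811 = (43 + 8 + 7/2) + 1811 = 109/2 + 1811 = 3731/2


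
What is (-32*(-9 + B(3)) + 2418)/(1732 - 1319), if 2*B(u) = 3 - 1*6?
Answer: 2754/413 ≈ 6.6683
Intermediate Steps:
B(u) = -3/2 (B(u) = (3 - 1*6)/2 = (3 - 6)/2 = (½)*(-3) = -3/2)
(-32*(-9 + B(3)) + 2418)/(1732 - 1319) = (-32*(-9 - 3/2) + 2418)/(1732 - 1319) = (-32*(-21/2) + 2418)/413 = (336 + 2418)*(1/413) = 2754*(1/413) = 2754/413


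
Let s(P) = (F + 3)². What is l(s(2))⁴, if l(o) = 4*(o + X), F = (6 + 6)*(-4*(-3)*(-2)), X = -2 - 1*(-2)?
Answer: 11142915711200100000000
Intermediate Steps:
X = 0 (X = -2 + 2 = 0)
F = -288 (F = 12*(12*(-2)) = 12*(-24) = -288)
s(P) = 81225 (s(P) = (-288 + 3)² = (-285)² = 81225)
l(o) = 4*o (l(o) = 4*(o + 0) = 4*o)
l(s(2))⁴ = (4*81225)⁴ = 324900⁴ = 11142915711200100000000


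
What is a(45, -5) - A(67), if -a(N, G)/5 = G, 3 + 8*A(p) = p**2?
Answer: -2143/4 ≈ -535.75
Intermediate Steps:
A(p) = -3/8 + p**2/8
a(N, G) = -5*G
a(45, -5) - A(67) = -5*(-5) - (-3/8 + (1/8)*67**2) = 25 - (-3/8 + (1/8)*4489) = 25 - (-3/8 + 4489/8) = 25 - 1*2243/4 = 25 - 2243/4 = -2143/4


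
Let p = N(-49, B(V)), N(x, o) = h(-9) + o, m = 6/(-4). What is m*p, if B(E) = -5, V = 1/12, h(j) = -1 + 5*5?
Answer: -57/2 ≈ -28.500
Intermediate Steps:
h(j) = 24 (h(j) = -1 + 25 = 24)
V = 1/12 ≈ 0.083333
m = -3/2 (m = 6*(-¼) = -3/2 ≈ -1.5000)
N(x, o) = 24 + o
p = 19 (p = 24 - 5 = 19)
m*p = -3/2*19 = -57/2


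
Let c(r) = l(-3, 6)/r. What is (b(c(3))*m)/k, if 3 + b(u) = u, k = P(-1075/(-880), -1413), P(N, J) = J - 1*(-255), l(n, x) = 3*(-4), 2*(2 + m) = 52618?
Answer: 61383/386 ≈ 159.02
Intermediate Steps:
m = 26307 (m = -2 + (1/2)*52618 = -2 + 26309 = 26307)
l(n, x) = -12
P(N, J) = 255 + J (P(N, J) = J + 255 = 255 + J)
k = -1158 (k = 255 - 1413 = -1158)
c(r) = -12/r
b(u) = -3 + u
(b(c(3))*m)/k = ((-3 - 12/3)*26307)/(-1158) = ((-3 - 12*1/3)*26307)*(-1/1158) = ((-3 - 4)*26307)*(-1/1158) = -7*26307*(-1/1158) = -184149*(-1/1158) = 61383/386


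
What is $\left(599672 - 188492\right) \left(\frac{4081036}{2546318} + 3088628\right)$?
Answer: $\frac{1616889929871816600}{1273159} \approx 1.27 \cdot 10^{12}$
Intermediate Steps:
$\left(599672 - 188492\right) \left(\frac{4081036}{2546318} + 3088628\right) = 411180 \left(4081036 \cdot \frac{1}{2546318} + 3088628\right) = 411180 \left(\frac{2040518}{1273159} + 3088628\right) = 411180 \cdot \frac{3932316576370}{1273159} = \frac{1616889929871816600}{1273159}$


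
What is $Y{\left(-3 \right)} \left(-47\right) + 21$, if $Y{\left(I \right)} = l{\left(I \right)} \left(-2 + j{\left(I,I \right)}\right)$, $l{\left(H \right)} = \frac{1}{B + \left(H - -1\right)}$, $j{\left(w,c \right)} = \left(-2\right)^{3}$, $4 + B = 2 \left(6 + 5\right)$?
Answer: $\frac{403}{8} \approx 50.375$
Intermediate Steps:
$B = 18$ ($B = -4 + 2 \left(6 + 5\right) = -4 + 2 \cdot 11 = -4 + 22 = 18$)
$j{\left(w,c \right)} = -8$
$l{\left(H \right)} = \frac{1}{19 + H}$ ($l{\left(H \right)} = \frac{1}{18 + \left(H - -1\right)} = \frac{1}{18 + \left(H + 1\right)} = \frac{1}{18 + \left(1 + H\right)} = \frac{1}{19 + H}$)
$Y{\left(I \right)} = - \frac{10}{19 + I}$ ($Y{\left(I \right)} = \frac{-2 - 8}{19 + I} = \frac{1}{19 + I} \left(-10\right) = - \frac{10}{19 + I}$)
$Y{\left(-3 \right)} \left(-47\right) + 21 = - \frac{10}{19 - 3} \left(-47\right) + 21 = - \frac{10}{16} \left(-47\right) + 21 = \left(-10\right) \frac{1}{16} \left(-47\right) + 21 = \left(- \frac{5}{8}\right) \left(-47\right) + 21 = \frac{235}{8} + 21 = \frac{403}{8}$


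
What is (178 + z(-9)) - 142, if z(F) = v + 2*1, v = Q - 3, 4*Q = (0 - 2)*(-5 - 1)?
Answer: 38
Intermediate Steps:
Q = 3 (Q = ((0 - 2)*(-5 - 1))/4 = (-2*(-6))/4 = (1/4)*12 = 3)
v = 0 (v = 3 - 3 = 0)
z(F) = 2 (z(F) = 0 + 2*1 = 0 + 2 = 2)
(178 + z(-9)) - 142 = (178 + 2) - 142 = 180 - 142 = 38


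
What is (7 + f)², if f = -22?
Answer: 225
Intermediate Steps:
(7 + f)² = (7 - 22)² = (-15)² = 225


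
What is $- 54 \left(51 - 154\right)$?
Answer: $5562$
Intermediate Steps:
$- 54 \left(51 - 154\right) = \left(-54\right) \left(-103\right) = 5562$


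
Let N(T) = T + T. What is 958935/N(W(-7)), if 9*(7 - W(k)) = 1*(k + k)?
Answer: 8630415/154 ≈ 56042.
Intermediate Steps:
W(k) = 7 - 2*k/9 (W(k) = 7 - (k + k)/9 = 7 - 2*k/9)
N(T) = 2*T
958935/N(W(-7)) = 958935/((2*(7 - 2/9*(-7)))) = 958935/((2*(7 + 14/9))) = 958935/((2*(77/9))) = 958935/(154/9) = 958935*(9/154) = 8630415/154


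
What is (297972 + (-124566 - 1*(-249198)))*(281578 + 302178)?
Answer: 246697620624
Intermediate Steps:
(297972 + (-124566 - 1*(-249198)))*(281578 + 302178) = (297972 + (-124566 + 249198))*583756 = (297972 + 124632)*583756 = 422604*583756 = 246697620624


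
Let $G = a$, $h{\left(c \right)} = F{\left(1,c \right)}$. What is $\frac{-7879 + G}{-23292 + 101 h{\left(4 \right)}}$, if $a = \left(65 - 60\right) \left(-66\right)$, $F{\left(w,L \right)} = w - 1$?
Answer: $\frac{8209}{23292} \approx 0.35244$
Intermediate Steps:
$F{\left(w,L \right)} = -1 + w$
$h{\left(c \right)} = 0$ ($h{\left(c \right)} = -1 + 1 = 0$)
$a = -330$ ($a = 5 \left(-66\right) = -330$)
$G = -330$
$\frac{-7879 + G}{-23292 + 101 h{\left(4 \right)}} = \frac{-7879 - 330}{-23292 + 101 \cdot 0} = - \frac{8209}{-23292 + 0} = - \frac{8209}{-23292} = \left(-8209\right) \left(- \frac{1}{23292}\right) = \frac{8209}{23292}$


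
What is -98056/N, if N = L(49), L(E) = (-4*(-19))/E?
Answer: -1201186/19 ≈ -63220.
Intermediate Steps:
L(E) = 76/E
N = 76/49 ≈ 1.5510
-98056/N = -98056/76/49 = -98056*49/76 = -1201186/19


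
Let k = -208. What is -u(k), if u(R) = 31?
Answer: -31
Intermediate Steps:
-u(k) = -1*31 = -31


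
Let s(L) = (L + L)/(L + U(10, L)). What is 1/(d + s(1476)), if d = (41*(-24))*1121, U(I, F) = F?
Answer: -1/1103063 ≈ -9.0657e-7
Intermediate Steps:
s(L) = 1 (s(L) = (L + L)/(L + L) = (2*L)/((2*L)) = (2*L)*(1/(2*L)) = 1)
d = -1103064 (d = -984*1121 = -1103064)
1/(d + s(1476)) = 1/(-1103064 + 1) = 1/(-1103063) = -1/1103063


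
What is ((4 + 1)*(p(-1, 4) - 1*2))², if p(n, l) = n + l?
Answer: 25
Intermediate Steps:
p(n, l) = l + n
((4 + 1)*(p(-1, 4) - 1*2))² = ((4 + 1)*((4 - 1) - 1*2))² = (5*(3 - 2))² = (5*1)² = 5² = 25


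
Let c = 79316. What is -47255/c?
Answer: -47255/79316 ≈ -0.59578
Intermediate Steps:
-47255/c = -47255/79316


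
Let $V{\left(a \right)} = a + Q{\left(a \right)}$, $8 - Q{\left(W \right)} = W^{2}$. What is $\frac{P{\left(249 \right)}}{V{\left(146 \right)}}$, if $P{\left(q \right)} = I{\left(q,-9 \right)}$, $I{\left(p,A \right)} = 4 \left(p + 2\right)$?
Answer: $- \frac{502}{10581} \approx -0.047444$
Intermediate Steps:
$I{\left(p,A \right)} = 8 + 4 p$ ($I{\left(p,A \right)} = 4 \left(2 + p\right) = 8 + 4 p$)
$P{\left(q \right)} = 8 + 4 q$
$Q{\left(W \right)} = 8 - W^{2}$
$V{\left(a \right)} = 8 + a - a^{2}$ ($V{\left(a \right)} = a - \left(-8 + a^{2}\right) = 8 + a - a^{2}$)
$\frac{P{\left(249 \right)}}{V{\left(146 \right)}} = \frac{8 + 4 \cdot 249}{8 + 146 - 146^{2}} = \frac{8 + 996}{8 + 146 - 21316} = \frac{1004}{8 + 146 - 21316} = \frac{1004}{-21162} = 1004 \left(- \frac{1}{21162}\right) = - \frac{502}{10581}$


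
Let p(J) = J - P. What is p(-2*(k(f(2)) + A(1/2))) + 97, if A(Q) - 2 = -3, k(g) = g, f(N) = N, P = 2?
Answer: 93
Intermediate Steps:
A(Q) = -1 (A(Q) = 2 - 3 = -1)
p(J) = -2 + J (p(J) = J - 1*2 = J - 2 = -2 + J)
p(-2*(k(f(2)) + A(1/2))) + 97 = (-2 - 2*(2 - 1)) + 97 = (-2 - 2*1) + 97 = (-2 - 2) + 97 = -4 + 97 = 93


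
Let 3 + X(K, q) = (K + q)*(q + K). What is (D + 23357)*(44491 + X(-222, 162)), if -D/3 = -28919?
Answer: 5295162032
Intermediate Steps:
D = 86757 (D = -3*(-28919) = 86757)
X(K, q) = -3 + (K + q)² (X(K, q) = -3 + (K + q)*(q + K) = -3 + (K + q)*(K + q) = -3 + (K + q)²)
(D + 23357)*(44491 + X(-222, 162)) = (86757 + 23357)*(44491 + (-3 + (-222 + 162)²)) = 110114*(44491 + (-3 + (-60)²)) = 110114*(44491 + (-3 + 3600)) = 110114*(44491 + 3597) = 110114*48088 = 5295162032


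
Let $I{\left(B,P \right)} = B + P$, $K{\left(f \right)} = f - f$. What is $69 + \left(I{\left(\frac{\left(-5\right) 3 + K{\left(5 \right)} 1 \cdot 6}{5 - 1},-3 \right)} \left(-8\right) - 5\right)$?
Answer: $118$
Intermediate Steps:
$K{\left(f \right)} = 0$
$69 + \left(I{\left(\frac{\left(-5\right) 3 + K{\left(5 \right)} 1 \cdot 6}{5 - 1},-3 \right)} \left(-8\right) - 5\right) = 69 - \left(5 - \left(\frac{\left(-5\right) 3 + 0 \cdot 1 \cdot 6}{5 - 1} - 3\right) \left(-8\right)\right) = 69 - \left(5 - \left(\frac{-15 + 0 \cdot 6}{4} - 3\right) \left(-8\right)\right) = 69 - \left(5 - \left(\left(-15 + 0\right) \frac{1}{4} - 3\right) \left(-8\right)\right) = 69 - \left(5 - \left(\left(-15\right) \frac{1}{4} - 3\right) \left(-8\right)\right) = 69 - \left(5 - \left(- \frac{15}{4} - 3\right) \left(-8\right)\right) = 69 - -49 = 69 + \left(54 - 5\right) = 69 + 49 = 118$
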